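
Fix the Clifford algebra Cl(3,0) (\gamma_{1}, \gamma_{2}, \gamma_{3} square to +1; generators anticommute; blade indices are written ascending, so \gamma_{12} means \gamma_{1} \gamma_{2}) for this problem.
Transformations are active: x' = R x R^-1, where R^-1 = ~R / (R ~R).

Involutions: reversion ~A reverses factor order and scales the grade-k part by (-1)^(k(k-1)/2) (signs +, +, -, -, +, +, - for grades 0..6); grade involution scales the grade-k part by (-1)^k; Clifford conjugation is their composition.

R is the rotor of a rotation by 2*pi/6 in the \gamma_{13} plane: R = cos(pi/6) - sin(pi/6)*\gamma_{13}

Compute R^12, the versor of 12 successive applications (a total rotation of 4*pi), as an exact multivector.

Rotor phase runs at HALF the rotation angle; powers of one rotor simply add phase, so after 12 steps in \gamma_{13} the phase is 12*pi/6 = 2 \pi and R^12 = cos(2 \pi) - sin(2 \pi)*\gamma_{13}.
cos(2 \pi) = 1 and sin(2 \pi) = 0, so R^12 = 1. The total rotation 4*pi is 2 full turns, so every vector returns to itself, yet the rotor is +1, back on the identity sheet (an even number of 2*pi turns).
Answer: 1


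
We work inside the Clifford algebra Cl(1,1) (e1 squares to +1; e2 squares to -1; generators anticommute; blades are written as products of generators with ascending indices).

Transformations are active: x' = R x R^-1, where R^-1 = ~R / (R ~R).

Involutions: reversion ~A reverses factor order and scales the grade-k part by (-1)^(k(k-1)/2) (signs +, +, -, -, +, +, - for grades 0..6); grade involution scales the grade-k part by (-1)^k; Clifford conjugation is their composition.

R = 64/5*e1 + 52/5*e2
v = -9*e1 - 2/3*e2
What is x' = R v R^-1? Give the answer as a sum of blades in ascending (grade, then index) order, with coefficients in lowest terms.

~R = 64/5*e1 + 52/5*e2, and R ~R = 1392/25, so R^-1 = ~R / (1392/25).
R v = -1624/15 + 1276/15*e1 e2
Answer: -367/9*e1 - 358/9*e2


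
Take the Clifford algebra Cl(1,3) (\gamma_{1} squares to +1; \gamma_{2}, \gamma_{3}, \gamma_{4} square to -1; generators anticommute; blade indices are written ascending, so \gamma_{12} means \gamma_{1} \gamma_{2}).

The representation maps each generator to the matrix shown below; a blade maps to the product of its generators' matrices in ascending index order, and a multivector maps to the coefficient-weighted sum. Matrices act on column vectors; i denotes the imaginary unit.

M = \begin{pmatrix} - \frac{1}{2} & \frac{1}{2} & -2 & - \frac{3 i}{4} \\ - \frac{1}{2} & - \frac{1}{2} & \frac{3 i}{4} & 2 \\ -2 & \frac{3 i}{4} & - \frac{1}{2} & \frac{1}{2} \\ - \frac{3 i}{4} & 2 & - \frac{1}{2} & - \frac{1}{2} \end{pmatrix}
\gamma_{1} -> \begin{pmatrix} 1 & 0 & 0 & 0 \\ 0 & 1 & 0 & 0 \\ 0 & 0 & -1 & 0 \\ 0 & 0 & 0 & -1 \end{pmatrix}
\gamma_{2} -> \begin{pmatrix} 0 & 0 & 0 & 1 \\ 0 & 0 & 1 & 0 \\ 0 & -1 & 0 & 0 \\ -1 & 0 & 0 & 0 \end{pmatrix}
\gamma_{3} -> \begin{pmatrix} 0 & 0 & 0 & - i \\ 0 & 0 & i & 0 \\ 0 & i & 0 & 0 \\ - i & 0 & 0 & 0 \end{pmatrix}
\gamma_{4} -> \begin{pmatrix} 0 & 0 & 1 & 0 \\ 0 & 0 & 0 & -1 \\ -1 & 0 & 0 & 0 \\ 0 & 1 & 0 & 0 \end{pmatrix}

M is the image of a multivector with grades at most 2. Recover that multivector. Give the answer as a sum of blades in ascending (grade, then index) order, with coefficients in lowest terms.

Method: the blade images are trace-orthogonal — tr(rho(e_A) rho(e_B)^-1) = 4 if A = B and 0 otherwise — and rho(e_A)^-1 = (e_A)^2 * rho(e_A) with (e_A)^2 = +1 or -1, so the coefficient of e_A in the preimage is (e_A)^2 * tr(M rho(e_A))/4.
Nonzero projections over blades of grade <= 2: 1: (1)^2 = +1, tr(M 1) = -2, coefficient -\frac{1}{2}; \gamma_{3}: (\gamma_{3})^2 = -1, tr(M rho(\gamma_{3})) = -3, coefficient \frac{3}{4}; \gamma_{14}: (\gamma_{14})^2 = +1, tr(M rho(\gamma_{14})) = -8, coefficient -2; \gamma_{24}: (\gamma_{24})^2 = -1, tr(M rho(\gamma_{24})) = -2, coefficient \frac{1}{2}. Every other blade of grade <= 2 projects to 0.
Answer: -\frac{1}{2} + \frac{3}{4} \gamma_{3} - 2 \gamma_{14} + \frac{1}{2} \gamma_{24}


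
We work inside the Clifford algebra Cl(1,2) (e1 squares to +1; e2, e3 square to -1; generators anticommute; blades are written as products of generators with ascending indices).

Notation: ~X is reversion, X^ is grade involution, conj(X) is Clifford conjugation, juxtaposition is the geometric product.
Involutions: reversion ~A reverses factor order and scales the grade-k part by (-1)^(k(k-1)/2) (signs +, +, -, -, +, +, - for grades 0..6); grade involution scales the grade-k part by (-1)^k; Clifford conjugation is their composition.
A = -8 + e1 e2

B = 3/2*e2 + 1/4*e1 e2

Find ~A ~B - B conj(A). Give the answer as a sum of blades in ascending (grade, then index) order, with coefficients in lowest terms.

first term: 1/4 + 3/2*e1 - 12*e2 + 2*e1 e2
second term: -1/4 - 3/2*e1 - 12*e2 - 2*e1 e2
Answer: 1/2 + 3*e1 + 4*e1 e2


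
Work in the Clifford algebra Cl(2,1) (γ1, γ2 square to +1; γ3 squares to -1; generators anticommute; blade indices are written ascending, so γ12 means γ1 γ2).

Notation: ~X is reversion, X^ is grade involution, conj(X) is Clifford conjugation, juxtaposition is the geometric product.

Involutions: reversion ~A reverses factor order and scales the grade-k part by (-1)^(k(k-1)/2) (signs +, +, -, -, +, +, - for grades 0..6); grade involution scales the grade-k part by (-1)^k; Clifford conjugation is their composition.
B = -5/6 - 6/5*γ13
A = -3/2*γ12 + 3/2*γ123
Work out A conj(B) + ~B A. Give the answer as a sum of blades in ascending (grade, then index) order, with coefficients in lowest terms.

first term: -9/5*γ2 + 5/4*γ12 + 9/5*γ23 - 5/4*γ123
second term: -9/5*γ2 + 5/4*γ12 - 9/5*γ23 - 5/4*γ123
Answer: -18/5*γ2 + 5/2*γ12 - 5/2*γ123


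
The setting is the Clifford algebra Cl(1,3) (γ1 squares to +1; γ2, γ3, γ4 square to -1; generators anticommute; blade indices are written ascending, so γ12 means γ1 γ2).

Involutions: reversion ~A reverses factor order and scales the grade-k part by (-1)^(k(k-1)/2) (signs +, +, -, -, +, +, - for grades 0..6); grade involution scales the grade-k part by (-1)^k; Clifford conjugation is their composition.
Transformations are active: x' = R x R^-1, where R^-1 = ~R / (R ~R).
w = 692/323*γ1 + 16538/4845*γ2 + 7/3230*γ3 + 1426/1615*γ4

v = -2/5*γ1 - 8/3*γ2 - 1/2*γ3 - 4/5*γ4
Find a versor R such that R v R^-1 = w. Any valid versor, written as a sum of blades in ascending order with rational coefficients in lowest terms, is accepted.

Reasoning: v^2 = w^2 = -7057/900 since conjugation preserves the quadratic form; R = v + w = 2814/1615*γ1 + 1206/1615*γ2 - 804/1615*γ3 + 134/1615*γ4 is then valid when invertible, keeping its own part and reversing (v - w)/2.
Answer: 2814/1615*γ1 + 1206/1615*γ2 - 804/1615*γ3 + 134/1615*γ4


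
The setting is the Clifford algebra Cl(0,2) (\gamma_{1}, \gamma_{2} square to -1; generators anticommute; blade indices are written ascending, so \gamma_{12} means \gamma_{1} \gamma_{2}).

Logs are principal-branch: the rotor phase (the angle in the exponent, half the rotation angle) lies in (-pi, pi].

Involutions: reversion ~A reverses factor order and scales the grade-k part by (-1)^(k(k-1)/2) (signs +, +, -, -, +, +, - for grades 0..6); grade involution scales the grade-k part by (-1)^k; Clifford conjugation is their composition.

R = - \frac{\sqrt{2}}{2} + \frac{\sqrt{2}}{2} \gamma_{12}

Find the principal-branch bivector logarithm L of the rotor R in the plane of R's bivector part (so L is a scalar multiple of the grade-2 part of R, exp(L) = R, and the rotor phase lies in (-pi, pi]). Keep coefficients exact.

The scalar part of R is - \frac{\sqrt{2}}{2}, so the principal-branch rotor phase is pinned; divide the bivector part by its sine to get the unit plane — L is the phase times that plane.
Concretely: cos(phase) = - \frac{\sqrt{2}}{2} gives phase = ±\frac{3 \pi}{4}, and since phase/sin(phase) is even the sign is immaterial: L = (phase/sin(phase)) * <R>_2 = (\frac{3 \sqrt{2} \pi}{4}) * <R>_2.
Answer: \frac{3 \pi}{4} \gamma_{12}


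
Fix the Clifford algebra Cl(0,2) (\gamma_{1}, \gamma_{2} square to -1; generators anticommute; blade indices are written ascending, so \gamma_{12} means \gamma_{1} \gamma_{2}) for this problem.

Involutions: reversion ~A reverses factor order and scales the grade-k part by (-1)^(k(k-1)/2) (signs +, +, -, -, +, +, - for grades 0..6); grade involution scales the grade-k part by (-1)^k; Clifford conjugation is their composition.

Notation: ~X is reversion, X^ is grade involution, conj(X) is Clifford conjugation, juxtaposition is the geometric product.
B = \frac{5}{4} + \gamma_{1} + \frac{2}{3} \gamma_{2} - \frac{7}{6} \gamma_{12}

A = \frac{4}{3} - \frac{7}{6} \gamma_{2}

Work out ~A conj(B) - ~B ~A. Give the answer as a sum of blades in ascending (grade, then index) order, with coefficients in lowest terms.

first term: \frac{8}{9} - \frac{97}{36} \gamma_{1} - \frac{169}{72} \gamma_{2} + \frac{7}{18} \gamma_{12}
second term: \frac{22}{9} + \frac{97}{36} \gamma_{1} - \frac{41}{72} \gamma_{2} + \frac{7}{18} \gamma_{12}
Answer: -\frac{14}{9} - \frac{97}{18} \gamma_{1} - \frac{16}{9} \gamma_{2}


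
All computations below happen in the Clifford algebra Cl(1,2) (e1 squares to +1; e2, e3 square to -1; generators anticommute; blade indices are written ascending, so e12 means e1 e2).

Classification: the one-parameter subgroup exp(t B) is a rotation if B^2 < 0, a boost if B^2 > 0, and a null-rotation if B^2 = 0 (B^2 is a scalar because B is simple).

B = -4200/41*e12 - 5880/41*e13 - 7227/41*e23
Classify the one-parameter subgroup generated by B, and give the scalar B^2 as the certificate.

B^2 term by term: the squares give (-4200/41)^2*(e12)^2 + (-5880/41)^2*(e13)^2 + (-7227/41)^2*(e23)^2 = 17640000/1681*(+1) + 34574400/1681*(+1) + 52229529/1681*(-1) = -9 (each basis 2-blade squares to minus the product of its generators' squares); cross terms between blades sharing an index anticommute and cancel. So B^2 = -9.
Answer: rotation, certificate B^2 = -9. Note: conjugating B changes its blade decomposition but never the scalar B^2 = -9, whose sign settles the classification.


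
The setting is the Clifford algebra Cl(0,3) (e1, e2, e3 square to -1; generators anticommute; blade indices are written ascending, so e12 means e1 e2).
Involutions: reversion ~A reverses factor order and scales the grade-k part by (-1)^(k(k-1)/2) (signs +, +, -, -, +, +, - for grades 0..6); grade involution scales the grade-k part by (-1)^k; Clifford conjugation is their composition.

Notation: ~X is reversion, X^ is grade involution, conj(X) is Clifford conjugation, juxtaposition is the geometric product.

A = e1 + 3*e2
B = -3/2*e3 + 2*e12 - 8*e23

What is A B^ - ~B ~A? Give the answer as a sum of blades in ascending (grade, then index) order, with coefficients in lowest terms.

first term: 6*e1 - 2*e2 + 24*e3 + 3/2*e13 + 9/2*e23 - 8*e123
second term: 6*e1 - 2*e2 + 24*e3 + 3/2*e13 + 9/2*e23 + 8*e123
Answer: -16*e123


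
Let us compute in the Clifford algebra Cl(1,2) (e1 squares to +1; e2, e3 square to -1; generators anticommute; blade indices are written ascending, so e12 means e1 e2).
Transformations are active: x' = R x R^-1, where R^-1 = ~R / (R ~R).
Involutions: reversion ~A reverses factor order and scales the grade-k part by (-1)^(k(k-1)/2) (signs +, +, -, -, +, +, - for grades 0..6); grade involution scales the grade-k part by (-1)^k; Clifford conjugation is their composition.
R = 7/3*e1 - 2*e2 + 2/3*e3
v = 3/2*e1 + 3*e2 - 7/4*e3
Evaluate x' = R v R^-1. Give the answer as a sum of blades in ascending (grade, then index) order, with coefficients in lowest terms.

~R = 7/3*e1 - 2*e2 + 2/3*e3, and R ~R = 1, so R^-1 = ~R / (1).
R v = 32/3 + 10*e12 - 61/12*e13 + 3/2*e23
Answer: 869/18*e1 - 137/3*e2 + 575/36*e3


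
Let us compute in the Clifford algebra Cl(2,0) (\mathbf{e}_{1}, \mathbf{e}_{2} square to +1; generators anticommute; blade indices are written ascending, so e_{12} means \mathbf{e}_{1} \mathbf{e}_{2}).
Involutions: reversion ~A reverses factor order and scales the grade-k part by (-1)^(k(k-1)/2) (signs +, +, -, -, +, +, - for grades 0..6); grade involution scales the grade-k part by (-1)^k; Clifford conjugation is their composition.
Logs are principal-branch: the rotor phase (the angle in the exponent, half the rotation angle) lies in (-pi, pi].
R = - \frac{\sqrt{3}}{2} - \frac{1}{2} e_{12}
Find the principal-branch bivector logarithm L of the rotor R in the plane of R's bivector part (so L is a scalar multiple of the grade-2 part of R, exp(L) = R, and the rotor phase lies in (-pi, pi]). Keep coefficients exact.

The scalar part of R is - \frac{\sqrt{3}}{2}, so the principal-branch rotor phase is pinned; divide the bivector part by its sine to get the unit plane — L is the phase times that plane.
Concretely: cos(phase) = - \frac{\sqrt{3}}{2} gives phase = ±\frac{5 \pi}{6}, and since phase/sin(phase) is even the sign is immaterial: L = (phase/sin(phase)) * <R>_2 = (\frac{5 \pi}{3}) * <R>_2.
Answer: - \frac{5 \pi}{6} e_{12}


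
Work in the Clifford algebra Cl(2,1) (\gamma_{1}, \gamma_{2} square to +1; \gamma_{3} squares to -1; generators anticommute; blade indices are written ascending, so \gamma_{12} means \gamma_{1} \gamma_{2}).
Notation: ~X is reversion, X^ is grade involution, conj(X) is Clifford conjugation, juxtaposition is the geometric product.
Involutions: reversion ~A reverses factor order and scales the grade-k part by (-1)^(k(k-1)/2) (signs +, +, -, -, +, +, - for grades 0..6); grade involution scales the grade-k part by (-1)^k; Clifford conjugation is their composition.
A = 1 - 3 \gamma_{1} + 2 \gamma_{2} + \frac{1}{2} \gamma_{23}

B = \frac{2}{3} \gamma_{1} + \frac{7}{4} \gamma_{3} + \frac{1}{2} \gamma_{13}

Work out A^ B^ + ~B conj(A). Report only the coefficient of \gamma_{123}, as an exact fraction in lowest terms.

first term: -2 - \frac{2}{3} \gamma_{1} + \frac{7}{8} \gamma_{2} - \frac{1}{4} \gamma_{3} - \frac{19}{12} \gamma_{12} - \frac{19}{4} \gamma_{13} + \frac{7}{2} \gamma_{23} + \frac{2}{3} \gamma_{123}
second term: 2 + \frac{2}{3} \gamma_{1} - \frac{7}{8} \gamma_{2} + \frac{13}{4} \gamma_{3} - \frac{13}{12} \gamma_{12} - \frac{23}{4} \gamma_{13} + \frac{7}{2} \gamma_{23} - \frac{4}{3} \gamma_{123}
Answer: -\frac{2}{3}


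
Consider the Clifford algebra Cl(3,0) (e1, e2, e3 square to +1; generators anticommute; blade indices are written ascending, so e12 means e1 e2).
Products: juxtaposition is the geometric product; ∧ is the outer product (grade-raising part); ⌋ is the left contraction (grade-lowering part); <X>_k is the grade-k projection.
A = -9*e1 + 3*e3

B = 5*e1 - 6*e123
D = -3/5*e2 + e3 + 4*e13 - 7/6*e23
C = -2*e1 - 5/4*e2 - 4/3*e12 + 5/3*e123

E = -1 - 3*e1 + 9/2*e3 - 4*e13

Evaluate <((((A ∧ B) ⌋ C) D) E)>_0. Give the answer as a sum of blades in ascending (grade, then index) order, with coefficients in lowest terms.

step 1: -15*e13
step 2: -25*e2
step 3: 15 + 175/6*e3 - 25*e23 + 100*e123
step 4: 465/4 + 215/3*e1 - 1025/2*e2 + 115/3*e3 + 550*e12 + 55/2*e13 - 275*e23 - 25*e123
step 5: 465/4
Answer: 465/4


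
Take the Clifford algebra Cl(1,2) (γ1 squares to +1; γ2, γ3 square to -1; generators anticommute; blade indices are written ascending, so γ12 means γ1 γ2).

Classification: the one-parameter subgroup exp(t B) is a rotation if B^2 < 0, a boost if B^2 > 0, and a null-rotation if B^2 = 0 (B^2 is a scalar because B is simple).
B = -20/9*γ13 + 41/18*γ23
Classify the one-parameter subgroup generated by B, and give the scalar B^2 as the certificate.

B^2 term by term: the squares give (-20/9)^2*(γ13)^2 + (41/18)^2*(γ23)^2 = 400/81*(+1) + 1681/324*(-1) = -1/4 (each basis 2-blade squares to minus the product of its generators' squares); cross terms between blades sharing an index anticommute and cancel. So B^2 = -1/4.
Answer: rotation, certificate B^2 = -1/4. The class reads off the invariant scalar -1/4 directly.


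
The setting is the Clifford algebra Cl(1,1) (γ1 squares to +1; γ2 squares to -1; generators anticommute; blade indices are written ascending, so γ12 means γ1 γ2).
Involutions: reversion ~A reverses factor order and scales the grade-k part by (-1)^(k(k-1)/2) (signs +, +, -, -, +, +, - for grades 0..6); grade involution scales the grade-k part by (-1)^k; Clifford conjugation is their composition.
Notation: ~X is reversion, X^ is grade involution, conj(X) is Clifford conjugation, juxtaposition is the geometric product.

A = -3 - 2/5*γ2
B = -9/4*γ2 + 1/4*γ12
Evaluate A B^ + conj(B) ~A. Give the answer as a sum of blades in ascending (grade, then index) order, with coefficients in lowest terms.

first term: 9/10 - 1/10*γ1 - 27/4*γ2 - 3/4*γ12
second term: 9/10 - 1/10*γ1 - 27/4*γ2 + 3/4*γ12
Answer: 9/5 - 1/5*γ1 - 27/2*γ2


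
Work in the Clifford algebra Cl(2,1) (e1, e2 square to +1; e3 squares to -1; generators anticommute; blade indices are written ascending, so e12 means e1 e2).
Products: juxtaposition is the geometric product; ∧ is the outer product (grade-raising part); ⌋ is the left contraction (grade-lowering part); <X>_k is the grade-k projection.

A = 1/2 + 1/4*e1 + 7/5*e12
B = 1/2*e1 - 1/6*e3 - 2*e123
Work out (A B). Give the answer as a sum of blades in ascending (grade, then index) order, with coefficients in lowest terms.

step 1: 1/8 + 1/4*e1 - 7/10*e2 + 163/60*e3 - 1/24*e13 - 1/2*e23 - 37/30*e123
Answer: 1/8 + 1/4*e1 - 7/10*e2 + 163/60*e3 - 1/24*e13 - 1/2*e23 - 37/30*e123


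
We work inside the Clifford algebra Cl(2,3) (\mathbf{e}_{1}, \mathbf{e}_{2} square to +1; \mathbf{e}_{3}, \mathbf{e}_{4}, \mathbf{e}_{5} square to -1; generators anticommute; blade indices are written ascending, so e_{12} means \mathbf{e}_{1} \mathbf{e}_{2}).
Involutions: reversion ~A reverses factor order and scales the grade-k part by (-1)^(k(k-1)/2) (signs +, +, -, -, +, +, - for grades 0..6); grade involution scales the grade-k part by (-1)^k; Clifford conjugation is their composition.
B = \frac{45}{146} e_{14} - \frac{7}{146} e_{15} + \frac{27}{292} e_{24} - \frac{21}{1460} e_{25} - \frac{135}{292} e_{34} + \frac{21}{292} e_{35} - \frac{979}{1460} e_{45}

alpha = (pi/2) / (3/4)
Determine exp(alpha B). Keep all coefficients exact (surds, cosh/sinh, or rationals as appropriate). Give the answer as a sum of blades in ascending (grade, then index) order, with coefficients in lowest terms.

B^2 term by term: the squares give (\frac{45}{146})^2*(e_{14})^2 + (-\frac{7}{146})^2*(e_{15})^2 + (\frac{27}{292})^2*(e_{24})^2 + (-\frac{21}{1460})^2*(e_{25})^2 + (-\frac{135}{292})^2*(e_{34})^2 + (\frac{21}{292})^2*(e_{35})^2 + (-\frac{979}{1460})^2*(e_{45})^2 = \frac{2025}{21316}*(+1) + \frac{49}{21316}*(+1) + \frac{729}{85264}*(+1) + \frac{441}{2131600}*(+1) + \frac{18225}{85264}*(-1) + \frac{441}{85264}*(-1) + \frac{958441}{2131600}*(-1) = -\frac{9}{16} (each basis 2-blade squares to minus the product of its generators' squares); cross terms between blades sharing an index anticommute and cancel; the commuting (index-disjoint) pairs give grade-4 terms 2*c*c'*(blade product), which cancel blade by blade — e_{1245}: \frac{189}{21316} - \frac{189}{21316} = 0; e_{1345}: -\frac{945}{21316} + \frac{945}{21316} = 0; e_{2345}: -\frac{567}{42632} + \frac{567}{42632} = 0 — confirming B is simple. So B^2 = -\frac{9}{16}.
B^2 = -\frac{9}{16} — B^2 < 0, so the exponential closes trigonometrically: l = \frac{3}{4}, alpha*l = \frac{\pi}{2}, so exp(alpha B) = cos(\frac{\pi}{2}) + (sin(\frac{\pi}{2})/(\frac{3}{4}))*B = 0 + (\frac{4}{3})*B.
Answer: \frac{30}{73} e_{14} - \frac{14}{219} e_{15} + \frac{9}{73} e_{24} - \frac{7}{365} e_{25} - \frac{45}{73} e_{34} + \frac{7}{73} e_{35} - \frac{979}{1095} e_{45}


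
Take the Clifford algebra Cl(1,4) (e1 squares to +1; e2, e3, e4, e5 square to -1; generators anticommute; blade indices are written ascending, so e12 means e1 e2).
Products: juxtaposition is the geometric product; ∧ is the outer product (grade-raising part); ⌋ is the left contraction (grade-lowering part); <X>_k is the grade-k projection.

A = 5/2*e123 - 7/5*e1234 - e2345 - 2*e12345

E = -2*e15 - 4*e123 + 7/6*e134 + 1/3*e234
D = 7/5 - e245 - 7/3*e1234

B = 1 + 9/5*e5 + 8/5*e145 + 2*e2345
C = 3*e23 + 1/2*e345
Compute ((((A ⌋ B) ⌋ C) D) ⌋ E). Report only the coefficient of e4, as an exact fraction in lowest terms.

step 1: -2
step 2: -6*e23 - e345
step 3: -14*e14 - 37/5*e23 - 7/3*e125 + 23/5*e345
step 4: -148/5*e1 + 49/3*e3 + 37/15*e4
Answer: 37/15


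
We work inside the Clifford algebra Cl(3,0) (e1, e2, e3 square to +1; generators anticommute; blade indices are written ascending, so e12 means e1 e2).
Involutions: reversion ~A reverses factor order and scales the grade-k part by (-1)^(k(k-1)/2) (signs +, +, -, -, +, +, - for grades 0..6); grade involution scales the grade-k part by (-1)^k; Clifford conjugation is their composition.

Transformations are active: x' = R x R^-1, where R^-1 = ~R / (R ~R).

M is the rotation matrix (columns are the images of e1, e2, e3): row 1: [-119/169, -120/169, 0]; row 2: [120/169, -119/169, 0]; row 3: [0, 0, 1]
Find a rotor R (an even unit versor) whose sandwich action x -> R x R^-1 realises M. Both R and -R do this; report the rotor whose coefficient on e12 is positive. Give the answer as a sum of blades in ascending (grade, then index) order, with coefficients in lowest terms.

Method: write R = a + b12*e12 + b13*e13 + b23*e23 with a^2 + b12^2 + b13^2 + b23^2 = 1 (so R^-1 = ~R). Expanding the columns R e_j ~R gives tr M = 4a^2 - 1 and, from the antisymmetric part, M21 - M12 = -4a*b12, M13 - M31 = 4a*b13, M32 - M23 = -4a*b23.
Here tr M = -69/169, so a^2 = (1 + tr M)/4 = 25/169 and a = ±5/13. Taking a = 5/13: M21 - M12 = 240/169, M13 - M31 = 0, M32 - M23 = 0, giving b12 = -12/13, b13 = 0, b23 = 0, i.e. R = 5/13 - 12/13*e12.
Its e12 coefficient is negative, so report the other preimage -R.
Answer: -5/13 + 12/13*e12. Note: both R and -R realise this M (trace -69/169); the covering map identifies them, and the e12-coefficient sign is the tie-breaker.


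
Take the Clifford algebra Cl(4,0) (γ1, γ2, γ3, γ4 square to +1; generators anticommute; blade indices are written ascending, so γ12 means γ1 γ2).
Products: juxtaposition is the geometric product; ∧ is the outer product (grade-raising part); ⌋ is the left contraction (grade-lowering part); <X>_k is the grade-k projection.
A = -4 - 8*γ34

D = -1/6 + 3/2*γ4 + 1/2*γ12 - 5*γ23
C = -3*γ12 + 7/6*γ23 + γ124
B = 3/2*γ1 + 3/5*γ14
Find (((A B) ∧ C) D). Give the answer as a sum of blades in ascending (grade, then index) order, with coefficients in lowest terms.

step 1: -6*γ1 - 24/5*γ13 - 12/5*γ14 - 12*γ134
step 2: -7*γ123 - 14/5*γ1234
step 3: -35*γ1 + 7/2*γ3 - 14*γ14 + 7/5*γ34 - 91/30*γ123 - 301/30*γ1234
Answer: -35*γ1 + 7/2*γ3 - 14*γ14 + 7/5*γ34 - 91/30*γ123 - 301/30*γ1234


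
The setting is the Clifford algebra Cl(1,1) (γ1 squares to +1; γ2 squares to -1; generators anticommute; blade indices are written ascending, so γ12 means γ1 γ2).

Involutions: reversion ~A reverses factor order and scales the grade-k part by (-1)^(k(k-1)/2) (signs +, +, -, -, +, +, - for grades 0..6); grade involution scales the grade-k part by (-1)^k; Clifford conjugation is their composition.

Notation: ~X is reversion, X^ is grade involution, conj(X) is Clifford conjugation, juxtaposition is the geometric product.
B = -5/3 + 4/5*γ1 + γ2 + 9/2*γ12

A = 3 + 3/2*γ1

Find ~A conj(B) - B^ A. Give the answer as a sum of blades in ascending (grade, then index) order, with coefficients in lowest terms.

first term: -31/5 - 49/10*γ1 - 39/4*γ2 - 15*γ12
second term: -31/5 - 49/10*γ1 - 39/4*γ2 + 15*γ12
Answer: -30*γ12


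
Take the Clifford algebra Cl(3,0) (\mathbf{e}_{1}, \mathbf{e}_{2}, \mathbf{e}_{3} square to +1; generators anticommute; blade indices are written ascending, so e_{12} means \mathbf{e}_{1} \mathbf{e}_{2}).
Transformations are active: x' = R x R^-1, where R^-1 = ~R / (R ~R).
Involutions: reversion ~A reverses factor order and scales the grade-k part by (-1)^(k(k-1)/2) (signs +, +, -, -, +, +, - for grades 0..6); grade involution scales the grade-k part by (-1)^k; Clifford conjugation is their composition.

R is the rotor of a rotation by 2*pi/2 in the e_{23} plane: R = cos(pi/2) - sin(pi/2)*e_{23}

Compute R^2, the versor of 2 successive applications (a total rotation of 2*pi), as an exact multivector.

Because a rotor carries half the rotation angle, composing 2 copies of this e_{23}-plane rotor multiplies the phase: 2*(pi/2) = \pi, hence R^2 = cos(\pi) - sin(\pi)*e_{23}.
cos(\pi) = -1 and sin(\pi) = 0, so R^2 = -1. The total rotation 2*pi is 1 full turn, so every vector returns to itself, yet the rotor is -1, on the OTHER sheet of the double cover (an odd number of 2*pi turns).
Answer: -1


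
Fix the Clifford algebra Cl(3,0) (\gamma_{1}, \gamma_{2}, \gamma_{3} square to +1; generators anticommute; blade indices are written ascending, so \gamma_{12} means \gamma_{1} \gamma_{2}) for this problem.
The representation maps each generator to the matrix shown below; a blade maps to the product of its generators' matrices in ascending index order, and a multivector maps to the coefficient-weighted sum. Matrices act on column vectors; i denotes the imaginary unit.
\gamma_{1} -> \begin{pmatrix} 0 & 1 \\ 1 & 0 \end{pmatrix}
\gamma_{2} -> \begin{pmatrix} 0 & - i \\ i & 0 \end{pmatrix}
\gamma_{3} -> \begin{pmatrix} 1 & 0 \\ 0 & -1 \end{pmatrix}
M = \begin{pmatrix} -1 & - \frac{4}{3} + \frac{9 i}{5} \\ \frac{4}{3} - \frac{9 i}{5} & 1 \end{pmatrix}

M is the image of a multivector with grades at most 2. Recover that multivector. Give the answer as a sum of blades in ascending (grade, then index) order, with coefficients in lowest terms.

Method: 1, rho(\gamma_{1}), rho(\gamma_{2}), rho(\gamma_{3}) form a trace-orthogonal basis of the 2x2 complex matrices (tr(X Y) = 2 if X = Y, else 0), so M = m0*1 + m1*rho(\gamma_{1}) + m2*rho(\gamma_{2}) + m3*rho(\gamma_{3}) with m0 = tr(M)/2 = 0, m1 = tr(M rho(\gamma_{1}))/2 = 0, m2 = tr(M rho(\gamma_{2}))/2 = - \frac{9}{5} - \frac{4 i}{3}, m3 = tr(M rho(\gamma_{3}))/2 = -1.
Multiplying table entries, the bivector images are rho(\gamma_{12}) = i*rho(\gamma_{3}), rho(\gamma_{13}) = -i*rho(\gamma_{2}), rho(\gamma_{23}) = i*rho(\gamma_{1}); with real blade coefficients the real parts of m0..m3 are the coefficients of 1, \gamma_{1}, \gamma_{2}, \gamma_{3} and the imaginary parts give the bivectors (\gamma_{23}: Im m1, \gamma_{13}: -Im m2, \gamma_{12}: Im m3).
Answer: -\frac{9}{5} \gamma_{2} - \gamma_{3} + \frac{4}{3} \gamma_{13}


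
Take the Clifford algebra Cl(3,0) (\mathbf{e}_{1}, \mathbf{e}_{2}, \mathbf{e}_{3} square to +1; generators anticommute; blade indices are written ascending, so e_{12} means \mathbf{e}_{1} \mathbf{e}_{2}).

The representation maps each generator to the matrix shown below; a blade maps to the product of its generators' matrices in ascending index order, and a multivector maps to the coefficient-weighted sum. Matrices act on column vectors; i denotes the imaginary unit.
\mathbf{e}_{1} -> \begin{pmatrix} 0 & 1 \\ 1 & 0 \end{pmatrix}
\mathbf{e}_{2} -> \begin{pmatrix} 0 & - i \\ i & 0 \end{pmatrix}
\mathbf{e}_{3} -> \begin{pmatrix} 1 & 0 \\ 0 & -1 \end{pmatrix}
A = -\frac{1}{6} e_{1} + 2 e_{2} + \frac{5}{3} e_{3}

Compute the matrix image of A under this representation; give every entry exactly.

M = (-\frac{1}{6})*rho(e_{1}) + (2)*rho(e_{2}) + (\frac{5}{3})*rho(e_{3}), summed entrywise:
Answer: \begin{pmatrix} \frac{5}{3} & - \frac{1}{6} - 2 i \\ - \frac{1}{6} + 2 i & - \frac{5}{3} \end{pmatrix}


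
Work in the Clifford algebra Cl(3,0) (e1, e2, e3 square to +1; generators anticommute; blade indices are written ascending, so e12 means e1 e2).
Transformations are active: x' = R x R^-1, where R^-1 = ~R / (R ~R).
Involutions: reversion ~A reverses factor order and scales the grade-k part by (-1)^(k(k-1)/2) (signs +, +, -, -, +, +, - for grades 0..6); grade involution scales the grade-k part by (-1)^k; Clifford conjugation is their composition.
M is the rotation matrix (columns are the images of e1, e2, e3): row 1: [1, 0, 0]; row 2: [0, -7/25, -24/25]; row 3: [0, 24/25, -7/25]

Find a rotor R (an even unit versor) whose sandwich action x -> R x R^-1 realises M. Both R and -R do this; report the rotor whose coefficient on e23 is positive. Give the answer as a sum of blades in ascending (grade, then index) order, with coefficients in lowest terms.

Method: write R = a + b12*e12 + b13*e13 + b23*e23 with a^2 + b12^2 + b13^2 + b23^2 = 1 (so R^-1 = ~R). Expanding the columns R e_j ~R gives tr M = 4a^2 - 1 and, from the antisymmetric part, M21 - M12 = -4a*b12, M13 - M31 = 4a*b13, M32 - M23 = -4a*b23.
Here tr M = 11/25, so a^2 = (1 + tr M)/4 = 9/25 and a = ±3/5. Taking a = 3/5: M21 - M12 = 0, M13 - M31 = 0, M32 - M23 = 48/25, giving b12 = 0, b13 = 0, b23 = -4/5, i.e. R = 3/5 - 4/5*e23.
Its e23 coefficient is negative, so report the other preimage -R.
Answer: -3/5 + 4/5*e23. Sheet selection: the two-to-one cover makes ±R indistinguishable at the matrix level (trace 11/25), so uniqueness comes from the required sign on e23.


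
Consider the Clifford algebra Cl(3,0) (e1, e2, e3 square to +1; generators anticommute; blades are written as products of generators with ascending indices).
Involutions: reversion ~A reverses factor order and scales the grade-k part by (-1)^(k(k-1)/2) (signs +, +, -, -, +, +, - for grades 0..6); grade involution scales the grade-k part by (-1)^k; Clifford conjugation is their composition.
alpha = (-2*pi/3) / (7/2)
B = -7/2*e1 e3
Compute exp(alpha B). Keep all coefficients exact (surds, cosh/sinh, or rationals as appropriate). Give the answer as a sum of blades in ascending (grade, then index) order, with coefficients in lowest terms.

B^2 = (-7/2)^2*(e1 e3)^2 = 49/4*(-1) = -49/4 (a basis 2-blade squares to minus the product of its generators' squares).
B^2 = -49/4 — since the square is negative, the closed form is circular: l = 7/2, alpha*l = -2*pi/3, so exp(alpha B) = cos(-2*pi/3) + (sin(-2*pi/3)/(7/2))*B = -1/2 + (-sqrt(3)/7)*B.
Answer: -1/2 + sqrt(3)/2*e1 e3


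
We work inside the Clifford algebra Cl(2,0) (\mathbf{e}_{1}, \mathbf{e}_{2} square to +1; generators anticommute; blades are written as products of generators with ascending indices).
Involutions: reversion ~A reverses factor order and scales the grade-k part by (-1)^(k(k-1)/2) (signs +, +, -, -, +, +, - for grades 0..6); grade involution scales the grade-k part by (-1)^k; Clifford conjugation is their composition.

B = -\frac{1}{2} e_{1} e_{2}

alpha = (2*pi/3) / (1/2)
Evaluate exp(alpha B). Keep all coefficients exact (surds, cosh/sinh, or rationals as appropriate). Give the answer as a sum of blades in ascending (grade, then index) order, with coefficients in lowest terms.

B^2 = (-\frac{1}{2})^2*(e_{1} e_{2})^2 = \frac{1}{4}*(-1) = -\frac{1}{4} (a basis 2-blade squares to minus the product of its generators' squares).
B^2 = -\frac{1}{4} — since the square is negative, the closed form is circular: l = \frac{1}{2}, alpha*l = \frac{2 \pi}{3}, so exp(alpha B) = cos(\frac{2 \pi}{3}) + (sin(\frac{2 \pi}{3})/(\frac{1}{2}))*B = - \frac{1}{2} + (\sqrt{3})*B.
Answer: - \frac{1}{2} - \frac{\sqrt{3}}{2} e_{1} e_{2}


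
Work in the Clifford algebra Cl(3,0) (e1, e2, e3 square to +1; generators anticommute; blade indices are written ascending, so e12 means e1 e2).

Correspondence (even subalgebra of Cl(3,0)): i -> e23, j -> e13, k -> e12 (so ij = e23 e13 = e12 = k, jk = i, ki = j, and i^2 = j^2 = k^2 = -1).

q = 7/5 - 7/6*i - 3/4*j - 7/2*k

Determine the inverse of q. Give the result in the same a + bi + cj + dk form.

In blades: q = 7/5 - 7/2*e12 - 3/4*e13 - 7/6*e23.
With qbar = 7/5 + 7/2*e12 + 3/4*e13 + 7/6*e23 (scalar fixed, mapped units negated), q qbar = 58081/3600 (the sum of squared coefficients), so q^-1 = qbar / (58081/3600) = 5040/58081 + 12600/58081*e12 + 2700/58081*e13 + 4200/58081*e23; translating back:
Answer: 5040/58081 + 4200/58081*i + 2700/58081*j + 12600/58081*k


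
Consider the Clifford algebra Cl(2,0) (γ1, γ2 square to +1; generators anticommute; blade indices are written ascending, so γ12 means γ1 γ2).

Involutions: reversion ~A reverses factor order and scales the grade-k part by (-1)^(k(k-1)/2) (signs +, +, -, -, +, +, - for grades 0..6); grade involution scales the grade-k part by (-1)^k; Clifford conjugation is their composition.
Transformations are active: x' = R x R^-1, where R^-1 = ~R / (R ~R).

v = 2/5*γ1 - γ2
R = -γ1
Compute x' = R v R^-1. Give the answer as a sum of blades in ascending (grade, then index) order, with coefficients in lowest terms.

~R = -γ1, and R ~R = 1, so R^-1 = ~R / (1).
R v = -2/5 + γ12
Answer: 2/5*γ1 + γ2


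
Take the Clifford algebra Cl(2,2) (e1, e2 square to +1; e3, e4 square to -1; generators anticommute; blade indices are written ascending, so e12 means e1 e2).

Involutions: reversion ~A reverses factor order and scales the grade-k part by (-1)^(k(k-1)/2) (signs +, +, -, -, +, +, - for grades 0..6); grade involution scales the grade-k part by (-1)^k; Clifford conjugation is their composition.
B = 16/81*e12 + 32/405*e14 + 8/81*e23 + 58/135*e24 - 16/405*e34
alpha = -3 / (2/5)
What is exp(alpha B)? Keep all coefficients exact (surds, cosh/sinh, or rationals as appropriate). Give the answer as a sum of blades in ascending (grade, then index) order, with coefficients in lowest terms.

B^2 term by term: the squares give (16/81)^2*(e12)^2 + (32/405)^2*(e14)^2 + (8/81)^2*(e23)^2 + (58/135)^2*(e24)^2 + (-16/405)^2*(e34)^2 = 256/6561*(-1) + 1024/164025*(+1) + 64/6561*(+1) + 3364/18225*(+1) + 256/164025*(-1) = 4/25 (each basis 2-blade squares to minus the product of its generators' squares); cross terms between blades sharing an index anticommute and cancel; the commuting (index-disjoint) pairs give grade-4 terms 2*c*c'*(blade product), which cancel blade by blade — e1234: -512/32805 + 512/32805 = 0 — confirming B is simple. So B^2 = 4/25.
B^2 = 4/25 — since the square is positive, the closed form is hyperbolic: l = 2/5, alpha*l = -3, so exp(alpha B) = cosh(-3) + (sinh(-3)/(2/5))*B = cosh(3) + (-5*sinh(3)/2)*B.
Answer: cosh(3) - 40*sinh(3)/81*e12 - 16*sinh(3)/81*e14 - 20*sinh(3)/81*e23 - 29*sinh(3)/27*e24 + 8*sinh(3)/81*e34


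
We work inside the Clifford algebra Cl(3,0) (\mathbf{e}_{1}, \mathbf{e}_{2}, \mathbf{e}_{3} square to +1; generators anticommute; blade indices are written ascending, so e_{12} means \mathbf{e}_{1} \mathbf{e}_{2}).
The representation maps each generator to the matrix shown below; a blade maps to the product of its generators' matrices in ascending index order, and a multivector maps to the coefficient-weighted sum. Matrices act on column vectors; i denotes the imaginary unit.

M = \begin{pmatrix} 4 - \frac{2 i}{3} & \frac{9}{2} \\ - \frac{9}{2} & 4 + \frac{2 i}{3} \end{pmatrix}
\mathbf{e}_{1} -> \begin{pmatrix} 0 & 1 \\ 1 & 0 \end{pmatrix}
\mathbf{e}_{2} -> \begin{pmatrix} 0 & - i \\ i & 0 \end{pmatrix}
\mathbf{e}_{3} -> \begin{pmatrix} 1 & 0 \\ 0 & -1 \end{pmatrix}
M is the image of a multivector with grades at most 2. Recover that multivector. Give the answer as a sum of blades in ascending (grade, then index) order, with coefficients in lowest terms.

Method: 1, rho(e_{1}), rho(e_{2}), rho(e_{3}) form a trace-orthogonal basis of the 2x2 complex matrices (tr(X Y) = 2 if X = Y, else 0), so M = m0*1 + m1*rho(e_{1}) + m2*rho(e_{2}) + m3*rho(e_{3}) with m0 = tr(M)/2 = 4, m1 = tr(M rho(e_{1}))/2 = 0, m2 = tr(M rho(e_{2}))/2 = \frac{9 i}{2}, m3 = tr(M rho(e_{3}))/2 = - \frac{2 i}{3}.
Multiplying table entries, the bivector images are rho(e_{12}) = i*rho(e_{3}), rho(e_{13}) = -i*rho(e_{2}), rho(e_{23}) = i*rho(e_{1}); with real blade coefficients the real parts of m0..m3 are the coefficients of 1, e_{1}, e_{2}, e_{3} and the imaginary parts give the bivectors (e_{23}: Im m1, e_{13}: -Im m2, e_{12}: Im m3).
Answer: 4 - \frac{2}{3} e_{12} - \frac{9}{2} e_{13}


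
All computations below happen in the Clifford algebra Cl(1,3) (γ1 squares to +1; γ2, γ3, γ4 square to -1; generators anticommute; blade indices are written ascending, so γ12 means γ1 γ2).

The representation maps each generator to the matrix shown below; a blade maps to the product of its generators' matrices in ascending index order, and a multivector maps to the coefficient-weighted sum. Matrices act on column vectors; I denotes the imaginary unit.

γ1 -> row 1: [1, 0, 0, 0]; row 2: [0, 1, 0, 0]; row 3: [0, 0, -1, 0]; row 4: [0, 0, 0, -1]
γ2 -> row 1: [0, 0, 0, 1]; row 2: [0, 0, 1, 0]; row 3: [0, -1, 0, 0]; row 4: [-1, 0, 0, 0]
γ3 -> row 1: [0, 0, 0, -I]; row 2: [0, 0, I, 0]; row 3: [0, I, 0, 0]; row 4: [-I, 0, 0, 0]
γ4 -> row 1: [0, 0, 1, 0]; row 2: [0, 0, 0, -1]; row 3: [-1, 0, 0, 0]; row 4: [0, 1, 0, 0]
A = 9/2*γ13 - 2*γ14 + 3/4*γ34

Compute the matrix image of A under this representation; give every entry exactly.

Bivector images (products of the table entries): rho(γ13) = rho(γ1)rho(γ3) = row 1: [0, 0, 0, -I]; row 2: [0, 0, I, 0]; row 3: [0, -I, 0, 0]; row 4: [I, 0, 0, 0]; rho(γ14) = rho(γ1)rho(γ4) = row 1: [0, 0, 1, 0]; row 2: [0, 0, 0, -1]; row 3: [1, 0, 0, 0]; row 4: [0, -1, 0, 0]; rho(γ34) = rho(γ3)rho(γ4) = row 1: [0, -I, 0, 0]; row 2: [-I, 0, 0, 0]; row 3: [0, 0, 0, -I]; row 4: [0, 0, -I, 0].
M = (9/2)*rho(γ13) + (-2)*rho(γ14) + (3/4)*rho(γ34), summed entrywise:
Answer: row 1: [0, -3*I/4, -2, -9*I/2]; row 2: [-3*I/4, 0, 9*I/2, 2]; row 3: [-2, -9*I/2, 0, -3*I/4]; row 4: [9*I/2, 2, -3*I/4, 0]


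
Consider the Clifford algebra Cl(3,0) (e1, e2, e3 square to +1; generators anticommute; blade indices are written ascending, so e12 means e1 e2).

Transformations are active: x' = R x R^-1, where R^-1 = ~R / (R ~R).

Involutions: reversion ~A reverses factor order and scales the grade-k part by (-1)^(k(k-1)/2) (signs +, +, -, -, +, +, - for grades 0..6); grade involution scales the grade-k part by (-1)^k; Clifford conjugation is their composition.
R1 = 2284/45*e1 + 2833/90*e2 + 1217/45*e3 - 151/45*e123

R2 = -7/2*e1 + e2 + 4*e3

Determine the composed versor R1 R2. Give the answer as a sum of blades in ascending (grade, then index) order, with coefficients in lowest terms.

Distribute over the terms of R2 (each basis-blade product reordered to ascending indices, repeated generators contracted through their squares):
R1 (-7/2*e1) = -7994/45 + 19831/180*e12 + 8519/90*e13 + 1057/90*e23
R1 (e2) = 2833/90 + 2284/45*e12 + 151/45*e13 - 1217/45*e23
R1 (4*e3) = 4868/45 - 604/45*e12 + 9136/45*e13 + 5666/45*e23
Summing the partial products and collecting blades:
Answer: -3419/90 + 26551/180*e12 + 9031/30*e13 + 1991/18*e23


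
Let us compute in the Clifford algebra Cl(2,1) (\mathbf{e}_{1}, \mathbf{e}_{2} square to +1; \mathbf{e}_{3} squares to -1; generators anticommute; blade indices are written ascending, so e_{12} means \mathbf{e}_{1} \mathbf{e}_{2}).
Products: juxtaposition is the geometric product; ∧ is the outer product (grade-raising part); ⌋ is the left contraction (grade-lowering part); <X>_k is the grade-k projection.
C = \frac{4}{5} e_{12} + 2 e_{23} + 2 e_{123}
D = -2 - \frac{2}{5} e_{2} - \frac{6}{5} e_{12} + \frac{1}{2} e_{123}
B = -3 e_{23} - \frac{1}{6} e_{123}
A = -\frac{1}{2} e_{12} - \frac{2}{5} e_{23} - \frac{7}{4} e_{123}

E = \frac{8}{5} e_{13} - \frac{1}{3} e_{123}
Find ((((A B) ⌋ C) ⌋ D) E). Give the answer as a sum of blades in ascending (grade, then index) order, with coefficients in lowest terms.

step 1: \frac{179}{120} + \frac{319}{60} e_{1} - \frac{1}{12} e_{3} + \frac{3}{2} e_{13}
step 2: \frac{163}{150} e_{2} + \frac{34}{25} e_{12} + \frac{817}{60} e_{23} + \frac{179}{60} e_{123}
step 3: \frac{2689}{1000} + \frac{24337}{3000} e_{1} - \frac{17}{25} e_{3} - \frac{163}{300} e_{13}
step 4: -\frac{326}{375} - \frac{136}{125} e_{1} - \frac{163}{900} e_{2} + \frac{24337}{1875} e_{3} - \frac{17}{75} e_{12} + \frac{2689}{625} e_{13} - \frac{24337}{9000} e_{23} - \frac{2689}{3000} e_{123}
Answer: -\frac{326}{375} - \frac{136}{125} e_{1} - \frac{163}{900} e_{2} + \frac{24337}{1875} e_{3} - \frac{17}{75} e_{12} + \frac{2689}{625} e_{13} - \frac{24337}{9000} e_{23} - \frac{2689}{3000} e_{123}


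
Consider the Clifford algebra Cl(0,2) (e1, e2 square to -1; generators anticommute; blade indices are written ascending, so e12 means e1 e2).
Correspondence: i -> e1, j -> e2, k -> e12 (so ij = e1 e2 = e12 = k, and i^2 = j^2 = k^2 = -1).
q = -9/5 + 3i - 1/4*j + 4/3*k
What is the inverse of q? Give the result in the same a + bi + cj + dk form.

In blades: q = -9/5 + 3*e1 - 1/4*e2 + 4/3*e12.
With qbar = -9/5 - 3*e1 + 1/4*e2 - 4/3*e12 (scalar fixed, mapped units negated), q qbar = 50689/3600 (the sum of squared coefficients), so q^-1 = qbar / (50689/3600) = -6480/50689 - 10800/50689*e1 + 900/50689*e2 - 4800/50689*e12; translating back:
Answer: -6480/50689 - 10800/50689*i + 900/50689*j - 4800/50689*k
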